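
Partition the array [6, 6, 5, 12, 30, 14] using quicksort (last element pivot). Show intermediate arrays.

Partition 1: pivot=14 at index 4 -> [6, 6, 5, 12, 14, 30]
Partition 2: pivot=12 at index 3 -> [6, 6, 5, 12, 14, 30]
Partition 3: pivot=5 at index 0 -> [5, 6, 6, 12, 14, 30]
Partition 4: pivot=6 at index 2 -> [5, 6, 6, 12, 14, 30]


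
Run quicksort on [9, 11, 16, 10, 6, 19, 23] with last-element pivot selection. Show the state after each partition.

Partition 1: pivot=23 at index 6 -> [9, 11, 16, 10, 6, 19, 23]
Partition 2: pivot=19 at index 5 -> [9, 11, 16, 10, 6, 19, 23]
Partition 3: pivot=6 at index 0 -> [6, 11, 16, 10, 9, 19, 23]
Partition 4: pivot=9 at index 1 -> [6, 9, 16, 10, 11, 19, 23]
Partition 5: pivot=11 at index 3 -> [6, 9, 10, 11, 16, 19, 23]


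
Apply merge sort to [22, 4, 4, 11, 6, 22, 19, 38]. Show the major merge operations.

Divide and conquer:
  Merge [22] + [4] -> [4, 22]
  Merge [4] + [11] -> [4, 11]
  Merge [4, 22] + [4, 11] -> [4, 4, 11, 22]
  Merge [6] + [22] -> [6, 22]
  Merge [19] + [38] -> [19, 38]
  Merge [6, 22] + [19, 38] -> [6, 19, 22, 38]
  Merge [4, 4, 11, 22] + [6, 19, 22, 38] -> [4, 4, 6, 11, 19, 22, 22, 38]


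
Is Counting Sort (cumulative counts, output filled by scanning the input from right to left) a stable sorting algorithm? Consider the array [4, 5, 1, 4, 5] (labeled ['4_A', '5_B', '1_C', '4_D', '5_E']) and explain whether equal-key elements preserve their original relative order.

Trace Counting Sort on the labeled array (the key is the number; the letter only tracks identity):
  Counts for values 0..5: [0, 1, 0, 0, 2, 2]
  Cumulative counts: [0, 1, 1, 1, 3, 5]
  Scan right to left: place 5_E at output index 4
  Scan right to left: place 4_D at output index 2
  Scan right to left: place 1_C at output index 0
  Scan right to left: place 5_B at output index 3
  Scan right to left: place 4_A at output index 1
  Output: [1_C, 4_A, 4_D, 5_B, 5_E]
Equal keys:
  value 4: originally 4_A, 4_D; after sorting 4_A, 4_D -> order preserved
  value 5: originally 5_B, 5_E; after sorting 5_B, 5_E -> order preserved
All equal keys kept their original relative order. Counting Sort is stable: scanning the input right to left with decreasing cumulative counts places later duplicates at later output positions.
Answer: Stable


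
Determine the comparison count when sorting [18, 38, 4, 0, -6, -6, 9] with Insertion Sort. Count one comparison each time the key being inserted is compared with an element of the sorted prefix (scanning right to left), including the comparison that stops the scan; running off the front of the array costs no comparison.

Insert 38: 18 <= 38 (stop) = 1 comparison(s) -> [18, 38, 4, 0, -6, -6, 9]
Insert 4: 38 > 4 (shift), 18 > 4 (shift), reached front = 2 comparison(s) -> [4, 18, 38, 0, -6, -6, 9]
Insert 0: 38 > 0 (shift), 18 > 0 (shift), 4 > 0 (shift), reached front = 3 comparison(s) -> [0, 4, 18, 38, -6, -6, 9]
Insert -6: 38 > -6 (shift), 18 > -6 (shift), 4 > -6 (shift), 0 > -6 (shift), reached front = 4 comparison(s) -> [-6, 0, 4, 18, 38, -6, 9]
Insert -6: 38 > -6 (shift), 18 > -6 (shift), 4 > -6 (shift), 0 > -6 (shift), -6 <= -6 (stop) = 5 comparison(s) -> [-6, -6, 0, 4, 18, 38, 9]
Insert 9: 38 > 9 (shift), 18 > 9 (shift), 4 <= 9 (stop) = 3 comparison(s) -> [-6, -6, 0, 4, 9, 18, 38]
Total comparisons: 1 + 2 + 3 + 4 + 5 + 3 = 18


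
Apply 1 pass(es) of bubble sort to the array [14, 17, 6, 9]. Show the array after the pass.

After pass 1: [14, 6, 9, 17] (2 swaps)
Total swaps: 2


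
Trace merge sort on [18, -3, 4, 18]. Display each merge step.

Divide and conquer:
  Merge [18] + [-3] -> [-3, 18]
  Merge [4] + [18] -> [4, 18]
  Merge [-3, 18] + [4, 18] -> [-3, 4, 18, 18]


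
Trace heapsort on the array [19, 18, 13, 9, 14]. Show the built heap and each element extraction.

Build heap: [19, 18, 13, 9, 14]
Extract 19: [18, 14, 13, 9, 19]
Extract 18: [14, 9, 13, 18, 19]
Extract 14: [13, 9, 14, 18, 19]
Extract 13: [9, 13, 14, 18, 19]


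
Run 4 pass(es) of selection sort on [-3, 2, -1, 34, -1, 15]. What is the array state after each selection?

Pass 1: Select minimum -3 at index 0, swap -> [-3, 2, -1, 34, -1, 15]
Pass 2: Select minimum -1 at index 2, swap -> [-3, -1, 2, 34, -1, 15]
Pass 3: Select minimum -1 at index 4, swap -> [-3, -1, -1, 34, 2, 15]
Pass 4: Select minimum 2 at index 4, swap -> [-3, -1, -1, 2, 34, 15]


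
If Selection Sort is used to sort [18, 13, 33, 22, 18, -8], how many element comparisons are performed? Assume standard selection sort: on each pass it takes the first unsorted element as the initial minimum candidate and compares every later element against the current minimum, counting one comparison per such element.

Pass 1: scan indices 1..5 for the minimum = 5 comparison(s); min is -8, place at index 0 -> [-8, 13, 33, 22, 18, 18]
Pass 2: scan indices 2..5 for the minimum = 4 comparison(s); min is 13, place at index 1 -> [-8, 13, 33, 22, 18, 18]
Pass 3: scan indices 3..5 for the minimum = 3 comparison(s); min is 18, place at index 2 -> [-8, 13, 18, 22, 33, 18]
Pass 4: scan indices 4..5 for the minimum = 2 comparison(s); min is 18, place at index 3 -> [-8, 13, 18, 18, 33, 22]
Pass 5: scan indices 5..5 for the minimum = 1 comparison(s); min is 22, place at index 4 -> [-8, 13, 18, 18, 22, 33]
Selection sort always scans the whole unsorted suffix, so the count is (n-1) + (n-2) + ... + 1 = n(n-1)/2 = 6*5/2 = 15 regardless of the input order.
Total comparisons: 5 + 4 + 3 + 2 + 1 = 15


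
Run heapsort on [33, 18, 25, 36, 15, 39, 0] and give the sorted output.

Build heap: [39, 36, 33, 18, 15, 25, 0]
Extract 39: [36, 18, 33, 0, 15, 25, 39]
Extract 36: [33, 18, 25, 0, 15, 36, 39]
Extract 33: [25, 18, 15, 0, 33, 36, 39]
Extract 25: [18, 0, 15, 25, 33, 36, 39]
Extract 18: [15, 0, 18, 25, 33, 36, 39]
Extract 15: [0, 15, 18, 25, 33, 36, 39]


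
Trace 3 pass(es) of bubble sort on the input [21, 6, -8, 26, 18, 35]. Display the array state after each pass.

After pass 1: [6, -8, 21, 18, 26, 35] (3 swaps)
After pass 2: [-8, 6, 18, 21, 26, 35] (2 swaps)
After pass 3: [-8, 6, 18, 21, 26, 35] (0 swaps)
Total swaps: 5


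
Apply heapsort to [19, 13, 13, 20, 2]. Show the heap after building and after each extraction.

Build heap: [20, 19, 13, 13, 2]
Extract 20: [19, 13, 13, 2, 20]
Extract 19: [13, 2, 13, 19, 20]
Extract 13: [13, 2, 13, 19, 20]
Extract 13: [2, 13, 13, 19, 20]


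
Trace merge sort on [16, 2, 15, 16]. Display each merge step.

Divide and conquer:
  Merge [16] + [2] -> [2, 16]
  Merge [15] + [16] -> [15, 16]
  Merge [2, 16] + [15, 16] -> [2, 15, 16, 16]


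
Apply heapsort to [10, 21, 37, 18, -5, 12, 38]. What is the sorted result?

Build heap: [38, 21, 37, 18, -5, 12, 10]
Extract 38: [37, 21, 12, 18, -5, 10, 38]
Extract 37: [21, 18, 12, 10, -5, 37, 38]
Extract 21: [18, 10, 12, -5, 21, 37, 38]
Extract 18: [12, 10, -5, 18, 21, 37, 38]
Extract 12: [10, -5, 12, 18, 21, 37, 38]
Extract 10: [-5, 10, 12, 18, 21, 37, 38]


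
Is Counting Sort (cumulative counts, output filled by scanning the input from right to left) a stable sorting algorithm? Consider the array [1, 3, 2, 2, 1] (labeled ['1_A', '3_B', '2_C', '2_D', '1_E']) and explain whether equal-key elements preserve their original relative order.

Trace Counting Sort on the labeled array (the key is the number; the letter only tracks identity):
  Counts for values 0..3: [0, 2, 2, 1]
  Cumulative counts: [0, 2, 4, 5]
  Scan right to left: place 1_E at output index 1
  Scan right to left: place 2_D at output index 3
  Scan right to left: place 2_C at output index 2
  Scan right to left: place 3_B at output index 4
  Scan right to left: place 1_A at output index 0
  Output: [1_A, 1_E, 2_C, 2_D, 3_B]
Equal keys:
  value 1: originally 1_A, 1_E; after sorting 1_A, 1_E -> order preserved
  value 2: originally 2_C, 2_D; after sorting 2_C, 2_D -> order preserved
All equal keys kept their original relative order. Counting Sort is stable: scanning the input right to left with decreasing cumulative counts places later duplicates at later output positions.
Answer: Stable


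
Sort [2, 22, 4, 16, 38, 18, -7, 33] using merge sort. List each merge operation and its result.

Divide and conquer:
  Merge [2] + [22] -> [2, 22]
  Merge [4] + [16] -> [4, 16]
  Merge [2, 22] + [4, 16] -> [2, 4, 16, 22]
  Merge [38] + [18] -> [18, 38]
  Merge [-7] + [33] -> [-7, 33]
  Merge [18, 38] + [-7, 33] -> [-7, 18, 33, 38]
  Merge [2, 4, 16, 22] + [-7, 18, 33, 38] -> [-7, 2, 4, 16, 18, 22, 33, 38]


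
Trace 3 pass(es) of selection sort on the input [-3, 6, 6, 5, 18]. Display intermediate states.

Pass 1: Select minimum -3 at index 0, swap -> [-3, 6, 6, 5, 18]
Pass 2: Select minimum 5 at index 3, swap -> [-3, 5, 6, 6, 18]
Pass 3: Select minimum 6 at index 2, swap -> [-3, 5, 6, 6, 18]


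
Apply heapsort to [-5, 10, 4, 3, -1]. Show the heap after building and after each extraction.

Build heap: [10, 3, 4, -5, -1]
Extract 10: [4, 3, -1, -5, 10]
Extract 4: [3, -5, -1, 4, 10]
Extract 3: [-1, -5, 3, 4, 10]
Extract -1: [-5, -1, 3, 4, 10]


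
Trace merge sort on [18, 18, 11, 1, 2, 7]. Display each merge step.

Divide and conquer:
  Merge [18] + [11] -> [11, 18]
  Merge [18] + [11, 18] -> [11, 18, 18]
  Merge [2] + [7] -> [2, 7]
  Merge [1] + [2, 7] -> [1, 2, 7]
  Merge [11, 18, 18] + [1, 2, 7] -> [1, 2, 7, 11, 18, 18]


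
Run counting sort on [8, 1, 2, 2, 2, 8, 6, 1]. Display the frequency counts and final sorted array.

Count array: [0, 2, 3, 0, 0, 0, 1, 0, 2]
(count[i] = number of elements equal to i)
Cumulative count: [0, 2, 5, 5, 5, 5, 6, 6, 8]
Sorted: [1, 1, 2, 2, 2, 6, 8, 8]


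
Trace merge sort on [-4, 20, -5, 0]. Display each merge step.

Divide and conquer:
  Merge [-4] + [20] -> [-4, 20]
  Merge [-5] + [0] -> [-5, 0]
  Merge [-4, 20] + [-5, 0] -> [-5, -4, 0, 20]


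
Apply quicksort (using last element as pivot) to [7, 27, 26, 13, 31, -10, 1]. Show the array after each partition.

Partition 1: pivot=1 at index 1 -> [-10, 1, 26, 13, 31, 7, 27]
Partition 2: pivot=27 at index 5 -> [-10, 1, 26, 13, 7, 27, 31]
Partition 3: pivot=7 at index 2 -> [-10, 1, 7, 13, 26, 27, 31]
Partition 4: pivot=26 at index 4 -> [-10, 1, 7, 13, 26, 27, 31]


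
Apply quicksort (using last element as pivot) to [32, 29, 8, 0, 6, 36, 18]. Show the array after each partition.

Partition 1: pivot=18 at index 3 -> [8, 0, 6, 18, 32, 36, 29]
Partition 2: pivot=6 at index 1 -> [0, 6, 8, 18, 32, 36, 29]
Partition 3: pivot=29 at index 4 -> [0, 6, 8, 18, 29, 36, 32]
Partition 4: pivot=32 at index 5 -> [0, 6, 8, 18, 29, 32, 36]


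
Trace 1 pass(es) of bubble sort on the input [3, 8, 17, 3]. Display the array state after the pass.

After pass 1: [3, 8, 3, 17] (1 swaps)
Total swaps: 1


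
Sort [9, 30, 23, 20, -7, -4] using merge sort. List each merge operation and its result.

Divide and conquer:
  Merge [30] + [23] -> [23, 30]
  Merge [9] + [23, 30] -> [9, 23, 30]
  Merge [-7] + [-4] -> [-7, -4]
  Merge [20] + [-7, -4] -> [-7, -4, 20]
  Merge [9, 23, 30] + [-7, -4, 20] -> [-7, -4, 9, 20, 23, 30]


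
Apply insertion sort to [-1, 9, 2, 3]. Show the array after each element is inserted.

First element -1 is already 'sorted'
Insert 9: shifted 0 elements -> [-1, 9, 2, 3]
Insert 2: shifted 1 elements -> [-1, 2, 9, 3]
Insert 3: shifted 1 elements -> [-1, 2, 3, 9]


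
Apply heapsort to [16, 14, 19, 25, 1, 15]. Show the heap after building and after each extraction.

Build heap: [25, 16, 19, 14, 1, 15]
Extract 25: [19, 16, 15, 14, 1, 25]
Extract 19: [16, 14, 15, 1, 19, 25]
Extract 16: [15, 14, 1, 16, 19, 25]
Extract 15: [14, 1, 15, 16, 19, 25]
Extract 14: [1, 14, 15, 16, 19, 25]


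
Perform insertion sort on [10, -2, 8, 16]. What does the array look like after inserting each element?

First element 10 is already 'sorted'
Insert -2: shifted 1 elements -> [-2, 10, 8, 16]
Insert 8: shifted 1 elements -> [-2, 8, 10, 16]
Insert 16: shifted 0 elements -> [-2, 8, 10, 16]


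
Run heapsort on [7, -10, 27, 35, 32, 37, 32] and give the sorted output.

Build heap: [37, 35, 32, -10, 32, 27, 7]
Extract 37: [35, 32, 32, -10, 7, 27, 37]
Extract 35: [32, 27, 32, -10, 7, 35, 37]
Extract 32: [32, 27, 7, -10, 32, 35, 37]
Extract 32: [27, -10, 7, 32, 32, 35, 37]
Extract 27: [7, -10, 27, 32, 32, 35, 37]
Extract 7: [-10, 7, 27, 32, 32, 35, 37]


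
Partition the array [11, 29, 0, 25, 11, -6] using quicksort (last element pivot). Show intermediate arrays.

Partition 1: pivot=-6 at index 0 -> [-6, 29, 0, 25, 11, 11]
Partition 2: pivot=11 at index 3 -> [-6, 0, 11, 11, 29, 25]
Partition 3: pivot=11 at index 2 -> [-6, 0, 11, 11, 29, 25]
Partition 4: pivot=25 at index 4 -> [-6, 0, 11, 11, 25, 29]


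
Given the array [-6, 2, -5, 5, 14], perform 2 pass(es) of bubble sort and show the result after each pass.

After pass 1: [-6, -5, 2, 5, 14] (1 swaps)
After pass 2: [-6, -5, 2, 5, 14] (0 swaps)
Total swaps: 1


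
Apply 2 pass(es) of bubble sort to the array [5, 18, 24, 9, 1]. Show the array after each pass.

After pass 1: [5, 18, 9, 1, 24] (2 swaps)
After pass 2: [5, 9, 1, 18, 24] (2 swaps)
Total swaps: 4


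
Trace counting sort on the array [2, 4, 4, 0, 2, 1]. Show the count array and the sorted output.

Count array: [1, 1, 2, 0, 2]
(count[i] = number of elements equal to i)
Cumulative count: [1, 2, 4, 4, 6]
Sorted: [0, 1, 2, 2, 4, 4]


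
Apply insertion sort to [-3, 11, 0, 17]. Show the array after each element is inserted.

First element -3 is already 'sorted'
Insert 11: shifted 0 elements -> [-3, 11, 0, 17]
Insert 0: shifted 1 elements -> [-3, 0, 11, 17]
Insert 17: shifted 0 elements -> [-3, 0, 11, 17]


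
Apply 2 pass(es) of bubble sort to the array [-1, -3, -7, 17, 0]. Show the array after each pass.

After pass 1: [-3, -7, -1, 0, 17] (3 swaps)
After pass 2: [-7, -3, -1, 0, 17] (1 swaps)
Total swaps: 4


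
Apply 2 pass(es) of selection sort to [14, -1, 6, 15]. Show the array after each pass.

Pass 1: Select minimum -1 at index 1, swap -> [-1, 14, 6, 15]
Pass 2: Select minimum 6 at index 2, swap -> [-1, 6, 14, 15]


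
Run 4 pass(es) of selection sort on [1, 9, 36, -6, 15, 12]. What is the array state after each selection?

Pass 1: Select minimum -6 at index 3, swap -> [-6, 9, 36, 1, 15, 12]
Pass 2: Select minimum 1 at index 3, swap -> [-6, 1, 36, 9, 15, 12]
Pass 3: Select minimum 9 at index 3, swap -> [-6, 1, 9, 36, 15, 12]
Pass 4: Select minimum 12 at index 5, swap -> [-6, 1, 9, 12, 15, 36]


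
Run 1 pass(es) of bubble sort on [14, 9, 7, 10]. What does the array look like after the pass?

After pass 1: [9, 7, 10, 14] (3 swaps)
Total swaps: 3


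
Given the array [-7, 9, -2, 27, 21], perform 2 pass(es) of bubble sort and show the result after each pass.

After pass 1: [-7, -2, 9, 21, 27] (2 swaps)
After pass 2: [-7, -2, 9, 21, 27] (0 swaps)
Total swaps: 2


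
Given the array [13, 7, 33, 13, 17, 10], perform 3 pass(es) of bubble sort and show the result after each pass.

After pass 1: [7, 13, 13, 17, 10, 33] (4 swaps)
After pass 2: [7, 13, 13, 10, 17, 33] (1 swaps)
After pass 3: [7, 13, 10, 13, 17, 33] (1 swaps)
Total swaps: 6


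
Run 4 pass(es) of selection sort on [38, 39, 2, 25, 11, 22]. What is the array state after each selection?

Pass 1: Select minimum 2 at index 2, swap -> [2, 39, 38, 25, 11, 22]
Pass 2: Select minimum 11 at index 4, swap -> [2, 11, 38, 25, 39, 22]
Pass 3: Select minimum 22 at index 5, swap -> [2, 11, 22, 25, 39, 38]
Pass 4: Select minimum 25 at index 3, swap -> [2, 11, 22, 25, 39, 38]


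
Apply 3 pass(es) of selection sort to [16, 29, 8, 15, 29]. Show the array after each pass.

Pass 1: Select minimum 8 at index 2, swap -> [8, 29, 16, 15, 29]
Pass 2: Select minimum 15 at index 3, swap -> [8, 15, 16, 29, 29]
Pass 3: Select minimum 16 at index 2, swap -> [8, 15, 16, 29, 29]


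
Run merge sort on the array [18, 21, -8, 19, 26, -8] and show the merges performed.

Divide and conquer:
  Merge [21] + [-8] -> [-8, 21]
  Merge [18] + [-8, 21] -> [-8, 18, 21]
  Merge [26] + [-8] -> [-8, 26]
  Merge [19] + [-8, 26] -> [-8, 19, 26]
  Merge [-8, 18, 21] + [-8, 19, 26] -> [-8, -8, 18, 19, 21, 26]


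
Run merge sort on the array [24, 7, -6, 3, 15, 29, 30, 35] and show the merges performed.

Divide and conquer:
  Merge [24] + [7] -> [7, 24]
  Merge [-6] + [3] -> [-6, 3]
  Merge [7, 24] + [-6, 3] -> [-6, 3, 7, 24]
  Merge [15] + [29] -> [15, 29]
  Merge [30] + [35] -> [30, 35]
  Merge [15, 29] + [30, 35] -> [15, 29, 30, 35]
  Merge [-6, 3, 7, 24] + [15, 29, 30, 35] -> [-6, 3, 7, 15, 24, 29, 30, 35]


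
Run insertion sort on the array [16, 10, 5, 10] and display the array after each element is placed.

First element 16 is already 'sorted'
Insert 10: shifted 1 elements -> [10, 16, 5, 10]
Insert 5: shifted 2 elements -> [5, 10, 16, 10]
Insert 10: shifted 1 elements -> [5, 10, 10, 16]


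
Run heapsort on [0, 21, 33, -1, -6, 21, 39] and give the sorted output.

Build heap: [39, 21, 33, -1, -6, 21, 0]
Extract 39: [33, 21, 21, -1, -6, 0, 39]
Extract 33: [21, 0, 21, -1, -6, 33, 39]
Extract 21: [21, 0, -6, -1, 21, 33, 39]
Extract 21: [0, -1, -6, 21, 21, 33, 39]
Extract 0: [-1, -6, 0, 21, 21, 33, 39]
Extract -1: [-6, -1, 0, 21, 21, 33, 39]


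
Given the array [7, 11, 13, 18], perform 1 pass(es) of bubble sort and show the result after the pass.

After pass 1: [7, 11, 13, 18] (0 swaps)
Total swaps: 0


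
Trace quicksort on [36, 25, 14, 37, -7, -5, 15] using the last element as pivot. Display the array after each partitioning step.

Partition 1: pivot=15 at index 3 -> [14, -7, -5, 15, 25, 36, 37]
Partition 2: pivot=-5 at index 1 -> [-7, -5, 14, 15, 25, 36, 37]
Partition 3: pivot=37 at index 6 -> [-7, -5, 14, 15, 25, 36, 37]
Partition 4: pivot=36 at index 5 -> [-7, -5, 14, 15, 25, 36, 37]


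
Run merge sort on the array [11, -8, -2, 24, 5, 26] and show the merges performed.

Divide and conquer:
  Merge [-8] + [-2] -> [-8, -2]
  Merge [11] + [-8, -2] -> [-8, -2, 11]
  Merge [5] + [26] -> [5, 26]
  Merge [24] + [5, 26] -> [5, 24, 26]
  Merge [-8, -2, 11] + [5, 24, 26] -> [-8, -2, 5, 11, 24, 26]


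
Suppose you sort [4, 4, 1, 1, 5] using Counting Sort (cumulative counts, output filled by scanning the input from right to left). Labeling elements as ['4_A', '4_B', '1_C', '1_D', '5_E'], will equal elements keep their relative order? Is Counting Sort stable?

Trace Counting Sort on the labeled array (the key is the number; the letter only tracks identity):
  Counts for values 0..5: [0, 2, 0, 0, 2, 1]
  Cumulative counts: [0, 2, 2, 2, 4, 5]
  Scan right to left: place 5_E at output index 4
  Scan right to left: place 1_D at output index 1
  Scan right to left: place 1_C at output index 0
  Scan right to left: place 4_B at output index 3
  Scan right to left: place 4_A at output index 2
  Output: [1_C, 1_D, 4_A, 4_B, 5_E]
Equal keys:
  value 1: originally 1_C, 1_D; after sorting 1_C, 1_D -> order preserved
  value 4: originally 4_A, 4_B; after sorting 4_A, 4_B -> order preserved
All equal keys kept their original relative order. Counting Sort is stable: scanning the input right to left with decreasing cumulative counts places later duplicates at later output positions.
Answer: Stable


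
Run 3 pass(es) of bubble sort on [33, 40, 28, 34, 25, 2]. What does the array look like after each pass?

After pass 1: [33, 28, 34, 25, 2, 40] (4 swaps)
After pass 2: [28, 33, 25, 2, 34, 40] (3 swaps)
After pass 3: [28, 25, 2, 33, 34, 40] (2 swaps)
Total swaps: 9


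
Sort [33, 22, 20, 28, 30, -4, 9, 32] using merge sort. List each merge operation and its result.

Divide and conquer:
  Merge [33] + [22] -> [22, 33]
  Merge [20] + [28] -> [20, 28]
  Merge [22, 33] + [20, 28] -> [20, 22, 28, 33]
  Merge [30] + [-4] -> [-4, 30]
  Merge [9] + [32] -> [9, 32]
  Merge [-4, 30] + [9, 32] -> [-4, 9, 30, 32]
  Merge [20, 22, 28, 33] + [-4, 9, 30, 32] -> [-4, 9, 20, 22, 28, 30, 32, 33]


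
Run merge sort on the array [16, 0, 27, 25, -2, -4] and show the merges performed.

Divide and conquer:
  Merge [0] + [27] -> [0, 27]
  Merge [16] + [0, 27] -> [0, 16, 27]
  Merge [-2] + [-4] -> [-4, -2]
  Merge [25] + [-4, -2] -> [-4, -2, 25]
  Merge [0, 16, 27] + [-4, -2, 25] -> [-4, -2, 0, 16, 25, 27]


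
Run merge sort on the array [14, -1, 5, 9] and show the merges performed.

Divide and conquer:
  Merge [14] + [-1] -> [-1, 14]
  Merge [5] + [9] -> [5, 9]
  Merge [-1, 14] + [5, 9] -> [-1, 5, 9, 14]


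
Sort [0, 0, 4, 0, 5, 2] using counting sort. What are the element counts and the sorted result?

Count array: [3, 0, 1, 0, 1, 1]
(count[i] = number of elements equal to i)
Cumulative count: [3, 3, 4, 4, 5, 6]
Sorted: [0, 0, 0, 2, 4, 5]


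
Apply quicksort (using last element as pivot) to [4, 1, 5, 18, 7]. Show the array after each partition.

Partition 1: pivot=7 at index 3 -> [4, 1, 5, 7, 18]
Partition 2: pivot=5 at index 2 -> [4, 1, 5, 7, 18]
Partition 3: pivot=1 at index 0 -> [1, 4, 5, 7, 18]


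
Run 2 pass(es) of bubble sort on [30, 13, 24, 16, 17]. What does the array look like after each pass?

After pass 1: [13, 24, 16, 17, 30] (4 swaps)
After pass 2: [13, 16, 17, 24, 30] (2 swaps)
Total swaps: 6


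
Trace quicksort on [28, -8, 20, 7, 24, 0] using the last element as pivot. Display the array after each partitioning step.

Partition 1: pivot=0 at index 1 -> [-8, 0, 20, 7, 24, 28]
Partition 2: pivot=28 at index 5 -> [-8, 0, 20, 7, 24, 28]
Partition 3: pivot=24 at index 4 -> [-8, 0, 20, 7, 24, 28]
Partition 4: pivot=7 at index 2 -> [-8, 0, 7, 20, 24, 28]


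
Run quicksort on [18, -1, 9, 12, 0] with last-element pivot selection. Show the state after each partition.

Partition 1: pivot=0 at index 1 -> [-1, 0, 9, 12, 18]
Partition 2: pivot=18 at index 4 -> [-1, 0, 9, 12, 18]
Partition 3: pivot=12 at index 3 -> [-1, 0, 9, 12, 18]


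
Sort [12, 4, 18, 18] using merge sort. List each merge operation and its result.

Divide and conquer:
  Merge [12] + [4] -> [4, 12]
  Merge [18] + [18] -> [18, 18]
  Merge [4, 12] + [18, 18] -> [4, 12, 18, 18]


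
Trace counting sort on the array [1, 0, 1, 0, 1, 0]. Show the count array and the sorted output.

Count array: [3, 3]
(count[i] = number of elements equal to i)
Cumulative count: [3, 6]
Sorted: [0, 0, 0, 1, 1, 1]


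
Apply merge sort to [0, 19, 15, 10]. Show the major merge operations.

Divide and conquer:
  Merge [0] + [19] -> [0, 19]
  Merge [15] + [10] -> [10, 15]
  Merge [0, 19] + [10, 15] -> [0, 10, 15, 19]


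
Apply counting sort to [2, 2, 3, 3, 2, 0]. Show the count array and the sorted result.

Count array: [1, 0, 3, 2]
(count[i] = number of elements equal to i)
Cumulative count: [1, 1, 4, 6]
Sorted: [0, 2, 2, 2, 3, 3]


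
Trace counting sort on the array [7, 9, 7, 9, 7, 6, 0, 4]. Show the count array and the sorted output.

Count array: [1, 0, 0, 0, 1, 0, 1, 3, 0, 2]
(count[i] = number of elements equal to i)
Cumulative count: [1, 1, 1, 1, 2, 2, 3, 6, 6, 8]
Sorted: [0, 4, 6, 7, 7, 7, 9, 9]


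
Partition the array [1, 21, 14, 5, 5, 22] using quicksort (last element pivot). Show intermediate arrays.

Partition 1: pivot=22 at index 5 -> [1, 21, 14, 5, 5, 22]
Partition 2: pivot=5 at index 2 -> [1, 5, 5, 21, 14, 22]
Partition 3: pivot=5 at index 1 -> [1, 5, 5, 21, 14, 22]
Partition 4: pivot=14 at index 3 -> [1, 5, 5, 14, 21, 22]


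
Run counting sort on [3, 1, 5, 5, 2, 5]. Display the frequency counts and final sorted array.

Count array: [0, 1, 1, 1, 0, 3]
(count[i] = number of elements equal to i)
Cumulative count: [0, 1, 2, 3, 3, 6]
Sorted: [1, 2, 3, 5, 5, 5]


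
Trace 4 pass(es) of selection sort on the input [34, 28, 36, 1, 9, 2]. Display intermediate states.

Pass 1: Select minimum 1 at index 3, swap -> [1, 28, 36, 34, 9, 2]
Pass 2: Select minimum 2 at index 5, swap -> [1, 2, 36, 34, 9, 28]
Pass 3: Select minimum 9 at index 4, swap -> [1, 2, 9, 34, 36, 28]
Pass 4: Select minimum 28 at index 5, swap -> [1, 2, 9, 28, 36, 34]


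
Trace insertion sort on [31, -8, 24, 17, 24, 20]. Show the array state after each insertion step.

First element 31 is already 'sorted'
Insert -8: shifted 1 elements -> [-8, 31, 24, 17, 24, 20]
Insert 24: shifted 1 elements -> [-8, 24, 31, 17, 24, 20]
Insert 17: shifted 2 elements -> [-8, 17, 24, 31, 24, 20]
Insert 24: shifted 1 elements -> [-8, 17, 24, 24, 31, 20]
Insert 20: shifted 3 elements -> [-8, 17, 20, 24, 24, 31]


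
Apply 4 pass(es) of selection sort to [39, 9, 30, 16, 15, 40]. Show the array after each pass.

Pass 1: Select minimum 9 at index 1, swap -> [9, 39, 30, 16, 15, 40]
Pass 2: Select minimum 15 at index 4, swap -> [9, 15, 30, 16, 39, 40]
Pass 3: Select minimum 16 at index 3, swap -> [9, 15, 16, 30, 39, 40]
Pass 4: Select minimum 30 at index 3, swap -> [9, 15, 16, 30, 39, 40]


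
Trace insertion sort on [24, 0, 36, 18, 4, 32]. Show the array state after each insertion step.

First element 24 is already 'sorted'
Insert 0: shifted 1 elements -> [0, 24, 36, 18, 4, 32]
Insert 36: shifted 0 elements -> [0, 24, 36, 18, 4, 32]
Insert 18: shifted 2 elements -> [0, 18, 24, 36, 4, 32]
Insert 4: shifted 3 elements -> [0, 4, 18, 24, 36, 32]
Insert 32: shifted 1 elements -> [0, 4, 18, 24, 32, 36]


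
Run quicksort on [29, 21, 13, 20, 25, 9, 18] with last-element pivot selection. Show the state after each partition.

Partition 1: pivot=18 at index 2 -> [13, 9, 18, 20, 25, 21, 29]
Partition 2: pivot=9 at index 0 -> [9, 13, 18, 20, 25, 21, 29]
Partition 3: pivot=29 at index 6 -> [9, 13, 18, 20, 25, 21, 29]
Partition 4: pivot=21 at index 4 -> [9, 13, 18, 20, 21, 25, 29]


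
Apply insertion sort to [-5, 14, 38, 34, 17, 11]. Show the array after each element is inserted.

First element -5 is already 'sorted'
Insert 14: shifted 0 elements -> [-5, 14, 38, 34, 17, 11]
Insert 38: shifted 0 elements -> [-5, 14, 38, 34, 17, 11]
Insert 34: shifted 1 elements -> [-5, 14, 34, 38, 17, 11]
Insert 17: shifted 2 elements -> [-5, 14, 17, 34, 38, 11]
Insert 11: shifted 4 elements -> [-5, 11, 14, 17, 34, 38]


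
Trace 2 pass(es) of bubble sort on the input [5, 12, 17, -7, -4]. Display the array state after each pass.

After pass 1: [5, 12, -7, -4, 17] (2 swaps)
After pass 2: [5, -7, -4, 12, 17] (2 swaps)
Total swaps: 4


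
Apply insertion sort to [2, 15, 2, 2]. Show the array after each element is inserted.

First element 2 is already 'sorted'
Insert 15: shifted 0 elements -> [2, 15, 2, 2]
Insert 2: shifted 1 elements -> [2, 2, 15, 2]
Insert 2: shifted 1 elements -> [2, 2, 2, 15]


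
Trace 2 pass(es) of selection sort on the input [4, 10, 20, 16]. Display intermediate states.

Pass 1: Select minimum 4 at index 0, swap -> [4, 10, 20, 16]
Pass 2: Select minimum 10 at index 1, swap -> [4, 10, 20, 16]


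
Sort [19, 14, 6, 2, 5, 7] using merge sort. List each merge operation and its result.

Divide and conquer:
  Merge [14] + [6] -> [6, 14]
  Merge [19] + [6, 14] -> [6, 14, 19]
  Merge [5] + [7] -> [5, 7]
  Merge [2] + [5, 7] -> [2, 5, 7]
  Merge [6, 14, 19] + [2, 5, 7] -> [2, 5, 6, 7, 14, 19]


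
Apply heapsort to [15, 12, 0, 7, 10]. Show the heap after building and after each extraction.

Build heap: [15, 12, 0, 7, 10]
Extract 15: [12, 10, 0, 7, 15]
Extract 12: [10, 7, 0, 12, 15]
Extract 10: [7, 0, 10, 12, 15]
Extract 7: [0, 7, 10, 12, 15]


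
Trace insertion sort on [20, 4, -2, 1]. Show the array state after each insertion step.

First element 20 is already 'sorted'
Insert 4: shifted 1 elements -> [4, 20, -2, 1]
Insert -2: shifted 2 elements -> [-2, 4, 20, 1]
Insert 1: shifted 2 elements -> [-2, 1, 4, 20]


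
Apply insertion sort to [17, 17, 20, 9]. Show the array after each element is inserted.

First element 17 is already 'sorted'
Insert 17: shifted 0 elements -> [17, 17, 20, 9]
Insert 20: shifted 0 elements -> [17, 17, 20, 9]
Insert 9: shifted 3 elements -> [9, 17, 17, 20]


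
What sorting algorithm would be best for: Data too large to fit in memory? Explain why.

Best choice: External merge sort
Reason: Minimizes disk I/O by sequential reads/writes


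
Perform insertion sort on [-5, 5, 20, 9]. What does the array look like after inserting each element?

First element -5 is already 'sorted'
Insert 5: shifted 0 elements -> [-5, 5, 20, 9]
Insert 20: shifted 0 elements -> [-5, 5, 20, 9]
Insert 9: shifted 1 elements -> [-5, 5, 9, 20]


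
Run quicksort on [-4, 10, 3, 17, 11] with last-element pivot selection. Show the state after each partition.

Partition 1: pivot=11 at index 3 -> [-4, 10, 3, 11, 17]
Partition 2: pivot=3 at index 1 -> [-4, 3, 10, 11, 17]


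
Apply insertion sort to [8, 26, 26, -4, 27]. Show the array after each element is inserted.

First element 8 is already 'sorted'
Insert 26: shifted 0 elements -> [8, 26, 26, -4, 27]
Insert 26: shifted 0 elements -> [8, 26, 26, -4, 27]
Insert -4: shifted 3 elements -> [-4, 8, 26, 26, 27]
Insert 27: shifted 0 elements -> [-4, 8, 26, 26, 27]


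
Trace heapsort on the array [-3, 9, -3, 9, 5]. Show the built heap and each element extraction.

Build heap: [9, 9, -3, -3, 5]
Extract 9: [9, 5, -3, -3, 9]
Extract 9: [5, -3, -3, 9, 9]
Extract 5: [-3, -3, 5, 9, 9]
Extract -3: [-3, -3, 5, 9, 9]


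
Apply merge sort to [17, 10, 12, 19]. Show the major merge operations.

Divide and conquer:
  Merge [17] + [10] -> [10, 17]
  Merge [12] + [19] -> [12, 19]
  Merge [10, 17] + [12, 19] -> [10, 12, 17, 19]


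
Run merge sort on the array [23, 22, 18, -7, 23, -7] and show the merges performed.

Divide and conquer:
  Merge [22] + [18] -> [18, 22]
  Merge [23] + [18, 22] -> [18, 22, 23]
  Merge [23] + [-7] -> [-7, 23]
  Merge [-7] + [-7, 23] -> [-7, -7, 23]
  Merge [18, 22, 23] + [-7, -7, 23] -> [-7, -7, 18, 22, 23, 23]


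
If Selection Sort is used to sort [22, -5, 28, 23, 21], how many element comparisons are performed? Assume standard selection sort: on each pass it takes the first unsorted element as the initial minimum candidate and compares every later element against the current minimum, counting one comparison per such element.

Pass 1: scan indices 1..4 for the minimum = 4 comparison(s); min is -5, place at index 0 -> [-5, 22, 28, 23, 21]
Pass 2: scan indices 2..4 for the minimum = 3 comparison(s); min is 21, place at index 1 -> [-5, 21, 28, 23, 22]
Pass 3: scan indices 3..4 for the minimum = 2 comparison(s); min is 22, place at index 2 -> [-5, 21, 22, 23, 28]
Pass 4: scan indices 4..4 for the minimum = 1 comparison(s); min is 23, place at index 3 -> [-5, 21, 22, 23, 28]
Selection sort always scans the whole unsorted suffix, so the count is (n-1) + (n-2) + ... + 1 = n(n-1)/2 = 5*4/2 = 10 regardless of the input order.
Total comparisons: 4 + 3 + 2 + 1 = 10


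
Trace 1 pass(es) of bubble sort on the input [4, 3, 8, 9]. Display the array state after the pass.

After pass 1: [3, 4, 8, 9] (1 swaps)
Total swaps: 1


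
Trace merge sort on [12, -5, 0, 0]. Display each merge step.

Divide and conquer:
  Merge [12] + [-5] -> [-5, 12]
  Merge [0] + [0] -> [0, 0]
  Merge [-5, 12] + [0, 0] -> [-5, 0, 0, 12]


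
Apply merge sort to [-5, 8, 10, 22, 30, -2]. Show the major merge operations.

Divide and conquer:
  Merge [8] + [10] -> [8, 10]
  Merge [-5] + [8, 10] -> [-5, 8, 10]
  Merge [30] + [-2] -> [-2, 30]
  Merge [22] + [-2, 30] -> [-2, 22, 30]
  Merge [-5, 8, 10] + [-2, 22, 30] -> [-5, -2, 8, 10, 22, 30]


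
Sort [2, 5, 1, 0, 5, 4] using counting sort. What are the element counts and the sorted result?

Count array: [1, 1, 1, 0, 1, 2]
(count[i] = number of elements equal to i)
Cumulative count: [1, 2, 3, 3, 4, 6]
Sorted: [0, 1, 2, 4, 5, 5]


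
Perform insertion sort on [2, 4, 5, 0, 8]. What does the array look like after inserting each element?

First element 2 is already 'sorted'
Insert 4: shifted 0 elements -> [2, 4, 5, 0, 8]
Insert 5: shifted 0 elements -> [2, 4, 5, 0, 8]
Insert 0: shifted 3 elements -> [0, 2, 4, 5, 8]
Insert 8: shifted 0 elements -> [0, 2, 4, 5, 8]


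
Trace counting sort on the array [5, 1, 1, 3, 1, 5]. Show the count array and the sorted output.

Count array: [0, 3, 0, 1, 0, 2]
(count[i] = number of elements equal to i)
Cumulative count: [0, 3, 3, 4, 4, 6]
Sorted: [1, 1, 1, 3, 5, 5]


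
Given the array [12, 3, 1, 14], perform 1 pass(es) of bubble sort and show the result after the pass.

After pass 1: [3, 1, 12, 14] (2 swaps)
Total swaps: 2


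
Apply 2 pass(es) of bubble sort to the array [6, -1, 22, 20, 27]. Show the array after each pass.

After pass 1: [-1, 6, 20, 22, 27] (2 swaps)
After pass 2: [-1, 6, 20, 22, 27] (0 swaps)
Total swaps: 2


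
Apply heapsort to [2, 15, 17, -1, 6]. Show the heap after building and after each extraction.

Build heap: [17, 15, 2, -1, 6]
Extract 17: [15, 6, 2, -1, 17]
Extract 15: [6, -1, 2, 15, 17]
Extract 6: [2, -1, 6, 15, 17]
Extract 2: [-1, 2, 6, 15, 17]


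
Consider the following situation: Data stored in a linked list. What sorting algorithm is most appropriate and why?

Best choice: Merge sort
Reason: Merge sort doesn't require random access; can be done in O(1) extra space for linked lists


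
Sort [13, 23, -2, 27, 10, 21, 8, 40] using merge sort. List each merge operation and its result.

Divide and conquer:
  Merge [13] + [23] -> [13, 23]
  Merge [-2] + [27] -> [-2, 27]
  Merge [13, 23] + [-2, 27] -> [-2, 13, 23, 27]
  Merge [10] + [21] -> [10, 21]
  Merge [8] + [40] -> [8, 40]
  Merge [10, 21] + [8, 40] -> [8, 10, 21, 40]
  Merge [-2, 13, 23, 27] + [8, 10, 21, 40] -> [-2, 8, 10, 13, 21, 23, 27, 40]


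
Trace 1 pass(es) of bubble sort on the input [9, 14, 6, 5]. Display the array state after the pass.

After pass 1: [9, 6, 5, 14] (2 swaps)
Total swaps: 2


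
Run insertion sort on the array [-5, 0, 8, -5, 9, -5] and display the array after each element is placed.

First element -5 is already 'sorted'
Insert 0: shifted 0 elements -> [-5, 0, 8, -5, 9, -5]
Insert 8: shifted 0 elements -> [-5, 0, 8, -5, 9, -5]
Insert -5: shifted 2 elements -> [-5, -5, 0, 8, 9, -5]
Insert 9: shifted 0 elements -> [-5, -5, 0, 8, 9, -5]
Insert -5: shifted 3 elements -> [-5, -5, -5, 0, 8, 9]


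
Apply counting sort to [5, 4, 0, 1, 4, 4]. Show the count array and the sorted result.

Count array: [1, 1, 0, 0, 3, 1]
(count[i] = number of elements equal to i)
Cumulative count: [1, 2, 2, 2, 5, 6]
Sorted: [0, 1, 4, 4, 4, 5]


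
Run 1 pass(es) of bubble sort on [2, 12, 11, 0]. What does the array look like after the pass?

After pass 1: [2, 11, 0, 12] (2 swaps)
Total swaps: 2


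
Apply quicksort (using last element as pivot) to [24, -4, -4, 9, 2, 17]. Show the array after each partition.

Partition 1: pivot=17 at index 4 -> [-4, -4, 9, 2, 17, 24]
Partition 2: pivot=2 at index 2 -> [-4, -4, 2, 9, 17, 24]
Partition 3: pivot=-4 at index 1 -> [-4, -4, 2, 9, 17, 24]


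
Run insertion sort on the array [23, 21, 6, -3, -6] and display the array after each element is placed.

First element 23 is already 'sorted'
Insert 21: shifted 1 elements -> [21, 23, 6, -3, -6]
Insert 6: shifted 2 elements -> [6, 21, 23, -3, -6]
Insert -3: shifted 3 elements -> [-3, 6, 21, 23, -6]
Insert -6: shifted 4 elements -> [-6, -3, 6, 21, 23]


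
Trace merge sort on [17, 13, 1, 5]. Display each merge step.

Divide and conquer:
  Merge [17] + [13] -> [13, 17]
  Merge [1] + [5] -> [1, 5]
  Merge [13, 17] + [1, 5] -> [1, 5, 13, 17]


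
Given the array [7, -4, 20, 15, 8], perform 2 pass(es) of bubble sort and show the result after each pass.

After pass 1: [-4, 7, 15, 8, 20] (3 swaps)
After pass 2: [-4, 7, 8, 15, 20] (1 swaps)
Total swaps: 4


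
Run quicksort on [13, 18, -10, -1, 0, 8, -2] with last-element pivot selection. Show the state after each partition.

Partition 1: pivot=-2 at index 1 -> [-10, -2, 13, -1, 0, 8, 18]
Partition 2: pivot=18 at index 6 -> [-10, -2, 13, -1, 0, 8, 18]
Partition 3: pivot=8 at index 4 -> [-10, -2, -1, 0, 8, 13, 18]
Partition 4: pivot=0 at index 3 -> [-10, -2, -1, 0, 8, 13, 18]


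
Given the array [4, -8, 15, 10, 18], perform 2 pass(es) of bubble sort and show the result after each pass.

After pass 1: [-8, 4, 10, 15, 18] (2 swaps)
After pass 2: [-8, 4, 10, 15, 18] (0 swaps)
Total swaps: 2


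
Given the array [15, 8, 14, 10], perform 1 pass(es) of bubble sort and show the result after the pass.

After pass 1: [8, 14, 10, 15] (3 swaps)
Total swaps: 3


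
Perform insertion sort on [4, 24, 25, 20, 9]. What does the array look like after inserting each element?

First element 4 is already 'sorted'
Insert 24: shifted 0 elements -> [4, 24, 25, 20, 9]
Insert 25: shifted 0 elements -> [4, 24, 25, 20, 9]
Insert 20: shifted 2 elements -> [4, 20, 24, 25, 9]
Insert 9: shifted 3 elements -> [4, 9, 20, 24, 25]


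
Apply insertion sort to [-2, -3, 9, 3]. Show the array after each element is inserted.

First element -2 is already 'sorted'
Insert -3: shifted 1 elements -> [-3, -2, 9, 3]
Insert 9: shifted 0 elements -> [-3, -2, 9, 3]
Insert 3: shifted 1 elements -> [-3, -2, 3, 9]


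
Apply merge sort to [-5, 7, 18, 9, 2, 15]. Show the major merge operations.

Divide and conquer:
  Merge [7] + [18] -> [7, 18]
  Merge [-5] + [7, 18] -> [-5, 7, 18]
  Merge [2] + [15] -> [2, 15]
  Merge [9] + [2, 15] -> [2, 9, 15]
  Merge [-5, 7, 18] + [2, 9, 15] -> [-5, 2, 7, 9, 15, 18]


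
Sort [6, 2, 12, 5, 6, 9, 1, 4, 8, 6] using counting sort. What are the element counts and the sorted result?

Count array: [0, 1, 1, 0, 1, 1, 3, 0, 1, 1, 0, 0, 1]
(count[i] = number of elements equal to i)
Cumulative count: [0, 1, 2, 2, 3, 4, 7, 7, 8, 9, 9, 9, 10]
Sorted: [1, 2, 4, 5, 6, 6, 6, 8, 9, 12]


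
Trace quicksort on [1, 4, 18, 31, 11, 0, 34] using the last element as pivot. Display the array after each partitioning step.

Partition 1: pivot=34 at index 6 -> [1, 4, 18, 31, 11, 0, 34]
Partition 2: pivot=0 at index 0 -> [0, 4, 18, 31, 11, 1, 34]
Partition 3: pivot=1 at index 1 -> [0, 1, 18, 31, 11, 4, 34]
Partition 4: pivot=4 at index 2 -> [0, 1, 4, 31, 11, 18, 34]
Partition 5: pivot=18 at index 4 -> [0, 1, 4, 11, 18, 31, 34]


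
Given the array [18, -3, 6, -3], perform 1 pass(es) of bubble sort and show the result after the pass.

After pass 1: [-3, 6, -3, 18] (3 swaps)
Total swaps: 3


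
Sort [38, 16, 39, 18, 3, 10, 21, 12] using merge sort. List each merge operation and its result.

Divide and conquer:
  Merge [38] + [16] -> [16, 38]
  Merge [39] + [18] -> [18, 39]
  Merge [16, 38] + [18, 39] -> [16, 18, 38, 39]
  Merge [3] + [10] -> [3, 10]
  Merge [21] + [12] -> [12, 21]
  Merge [3, 10] + [12, 21] -> [3, 10, 12, 21]
  Merge [16, 18, 38, 39] + [3, 10, 12, 21] -> [3, 10, 12, 16, 18, 21, 38, 39]


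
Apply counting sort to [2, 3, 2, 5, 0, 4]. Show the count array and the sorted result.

Count array: [1, 0, 2, 1, 1, 1]
(count[i] = number of elements equal to i)
Cumulative count: [1, 1, 3, 4, 5, 6]
Sorted: [0, 2, 2, 3, 4, 5]


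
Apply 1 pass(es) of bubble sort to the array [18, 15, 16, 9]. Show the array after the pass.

After pass 1: [15, 16, 9, 18] (3 swaps)
Total swaps: 3


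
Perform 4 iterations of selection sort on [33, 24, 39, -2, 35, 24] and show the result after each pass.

Pass 1: Select minimum -2 at index 3, swap -> [-2, 24, 39, 33, 35, 24]
Pass 2: Select minimum 24 at index 1, swap -> [-2, 24, 39, 33, 35, 24]
Pass 3: Select minimum 24 at index 5, swap -> [-2, 24, 24, 33, 35, 39]
Pass 4: Select minimum 33 at index 3, swap -> [-2, 24, 24, 33, 35, 39]


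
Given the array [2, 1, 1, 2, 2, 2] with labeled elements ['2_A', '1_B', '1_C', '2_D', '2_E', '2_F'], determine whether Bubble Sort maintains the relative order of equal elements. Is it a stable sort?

Trace Bubble Sort on the labeled array (the key is the number; the letter only tracks identity):
  After pass 1: [1_B, 1_C, 2_A, 2_D, 2_E, 2_F]
  After pass 2: [1_B, 1_C, 2_A, 2_D, 2_E, 2_F] (no swaps, done)
Final order: [1_B, 1_C, 2_A, 2_D, 2_E, 2_F]
Equal keys:
  value 1: originally 1_B, 1_C; after sorting 1_B, 1_C -> order preserved
  value 2: originally 2_A, 2_D, 2_E, 2_F; after sorting 2_A, 2_D, 2_E, 2_F -> order preserved
All equal keys kept their original relative order. Bubble Sort is stable: it only swaps adjacent elements when the left one is strictly greater, so equal keys never move past each other.
Answer: Stable
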